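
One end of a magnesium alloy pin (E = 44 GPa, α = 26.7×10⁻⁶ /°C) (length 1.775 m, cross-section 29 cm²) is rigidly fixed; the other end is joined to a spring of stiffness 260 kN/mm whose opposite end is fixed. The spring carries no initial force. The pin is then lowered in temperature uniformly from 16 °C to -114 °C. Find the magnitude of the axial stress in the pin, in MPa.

If the spring were absent the pin would shorten by αΔT L = 26.7×10⁻⁶ × 130 × 1775 = 6.161 mm.
With a force P in the spring, the elastic change of the pin is PL/(AE) and that of the spring is P/k; compatibility requires their sum to equal δ_free.
P [ L/(AE) + 1/k ] = δ_free → P [ 1775/(2900×44×10³) + 1/(260×10³) ] = 6.161.
P = 6.161 / 1.776×10⁻⁵ = 347000 N.
σ = P/A = 347000/2900 = 119.6 MPa.

σ ≈ 120 MPa (tensile)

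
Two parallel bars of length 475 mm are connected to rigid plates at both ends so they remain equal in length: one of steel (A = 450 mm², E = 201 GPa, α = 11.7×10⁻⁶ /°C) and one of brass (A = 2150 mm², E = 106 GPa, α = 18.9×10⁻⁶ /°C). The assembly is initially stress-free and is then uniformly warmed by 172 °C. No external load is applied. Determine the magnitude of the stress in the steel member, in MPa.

σ ≈ 178 MPa (tensile)

The brass has the larger α, so on heating it would change length more than the steel if both were free. The rigid plates force a common final length, so the brass is put into compression and the steel into tension, with equal and opposite forces P (no external load).
Equating the net (thermal + elastic) strains gives |α₁ − α₂|·ΔT = P·[1/(A₁E₁) + 1/(A₂E₂)].
|α₁ − α₂|·ΔT = 7.2×10⁻⁶ × 172 = 0.001238.
1/(A₁E₁) + 1/(A₂E₂) = 1/(450×201×10³) + 1/(2150×106×10³) = 1.544×10⁻⁸ N⁻¹.
P = 0.001238 / 1.544×10⁻⁸ = 80190 N = 80.19 kN.
σ_{steel} = P/A₁ = 80190/450 = 178.2 MPa, tensile.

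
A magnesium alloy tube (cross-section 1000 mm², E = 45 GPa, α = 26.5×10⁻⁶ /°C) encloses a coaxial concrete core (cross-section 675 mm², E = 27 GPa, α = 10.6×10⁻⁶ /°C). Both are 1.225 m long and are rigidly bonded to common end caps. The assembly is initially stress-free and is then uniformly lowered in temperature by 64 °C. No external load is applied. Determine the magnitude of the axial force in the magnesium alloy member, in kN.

P ≈ 13.2 kN (tensile in the magnesium alloy)

The magnesium alloy has the larger α, so on cooling it would change length more than the concrete if both were free. The rigid plates force a common final length, so the magnesium alloy is put into tension and the concrete into compression, with equal and opposite forces P (no external load).
Setting the final lengths equal and cancelling L: (α₁ − α₂)ΔT = P/(A₁E₁) + P/(A₂E₂).
|α₁ − α₂|·ΔT = 15.9×10⁻⁶ × 64 = 0.001018.
1/(A₁E₁) + 1/(A₂E₂) = 1/(1000×45×10³) + 1/(675×27×10³) = 7.709×10⁻⁸ N⁻¹.
P = 0.001018 / 7.709×10⁻⁸ = 13200 N = 13.2 kN.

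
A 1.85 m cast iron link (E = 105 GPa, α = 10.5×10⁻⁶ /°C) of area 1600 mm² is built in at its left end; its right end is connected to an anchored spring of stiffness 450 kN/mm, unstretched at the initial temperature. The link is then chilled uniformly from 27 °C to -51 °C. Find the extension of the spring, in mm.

Free thermal contraction: δ_free = αΔT L = 10.5×10⁻⁶ × 78 × 1850 = 1.515 mm.
With a force P in the spring, the elastic change of the link is PL/(AE) and that of the spring is P/k; compatibility requires their sum to equal δ_free.
P [ L/(AE) + 1/k ] = δ_free → P [ 1850/(1600×105×10³) + 1/(450×10³) ] = 1.515.
P = 1.515 / 1.323×10⁻⁵ = 114500 N.
Spring extension = P/k = 114500/(450×10³) = 0.2544 mm.

δ ≈ 0.254 mm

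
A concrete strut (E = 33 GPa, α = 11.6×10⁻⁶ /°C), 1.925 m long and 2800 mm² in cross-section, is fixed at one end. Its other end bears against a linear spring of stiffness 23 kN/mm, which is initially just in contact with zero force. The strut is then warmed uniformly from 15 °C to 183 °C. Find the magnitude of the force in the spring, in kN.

If the spring were absent the strut would lengthen by αΔT L = 11.6×10⁻⁶ × 168 × 1925 = 3.751 mm.
Let P be the compressive force at the spring. The strut shortens elastically by PL/(AE) and the spring compresses by P/k; together these equal δ_free.
P [ L/(AE) + 1/k ] = δ_free → P [ 1925/(2800×33×10³) + 1/(23×10³) ] = 3.751.
P = 3.751 / 6.431×10⁻⁵ = 58330 N.

P ≈ 58.3 kN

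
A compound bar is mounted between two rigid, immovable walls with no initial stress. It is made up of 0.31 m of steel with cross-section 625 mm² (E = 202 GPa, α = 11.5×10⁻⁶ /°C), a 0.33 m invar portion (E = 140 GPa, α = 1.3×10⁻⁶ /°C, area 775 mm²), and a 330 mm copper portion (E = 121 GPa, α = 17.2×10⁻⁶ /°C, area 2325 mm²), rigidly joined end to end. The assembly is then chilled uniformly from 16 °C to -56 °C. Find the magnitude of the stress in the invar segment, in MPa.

With the walls removed the bar would change length by δ_free = Σ αᵢΔT Lᵢ = 11.5×10⁻⁶×72×310 + 1.3×10⁻⁶×72×330 + 17.2×10⁻⁶×72×330 = 0.6962 mm.
The rigid supports impose zero overall length change; the single axial force P common to all segments must satisfy P Σ Lᵢ/(AᵢEᵢ) = δ_free.
Σ Lᵢ/(AᵢEᵢ) = 310/(625×202×10³) + 330/(775×140×10³) + 330/(2325×121×10³) = 6.67×10⁻⁶ mm/N.
P = 0.6962 / 6.67×10⁻⁶ = 104400 N = 104.4 kN, tensile.
σ_{invar} = P / A = 104400 / 775 = 134.7 MPa.

σ ≈ 135 MPa (tensile)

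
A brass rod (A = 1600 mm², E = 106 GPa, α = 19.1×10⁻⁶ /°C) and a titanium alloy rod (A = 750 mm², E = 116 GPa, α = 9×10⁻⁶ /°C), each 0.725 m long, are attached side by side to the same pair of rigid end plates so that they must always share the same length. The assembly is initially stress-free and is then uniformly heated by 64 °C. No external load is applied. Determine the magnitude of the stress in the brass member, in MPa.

σ ≈ 23.2 MPa (compressive)

Equilibrium of a rigid end plate with no external load gives equal and opposite internal forces ±P in the two members. Since α_{brass} > α_{titanium alloy}, heating drives the brass into compression and the titanium alloy into tension.
Compatibility of the two members (thermal + elastic change equal): (α₁ − α₂)ΔT = P·[1/(A₁E₁) + 1/(A₂E₂)].
|α₁ − α₂|·ΔT = 10.1×10⁻⁶ × 64 = 0.0006464.
1/(A₁E₁) + 1/(A₂E₂) = 1/(1600×106×10³) + 1/(750×116×10³) = 1.739×10⁻⁸ N⁻¹.
So P = 0.0006464 / 1.739×10⁻⁸ = 37.17 kN.
σ_{brass} = P/A₁ = 37170/1600 = 23.23 MPa, compressive.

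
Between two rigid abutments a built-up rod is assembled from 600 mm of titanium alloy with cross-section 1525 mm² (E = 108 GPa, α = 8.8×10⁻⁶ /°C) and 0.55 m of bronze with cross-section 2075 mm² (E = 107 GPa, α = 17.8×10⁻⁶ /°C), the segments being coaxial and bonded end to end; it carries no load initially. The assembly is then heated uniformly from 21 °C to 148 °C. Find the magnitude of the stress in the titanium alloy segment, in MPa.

With the walls removed the bar would change length by δ_free = Σ αᵢΔT Lᵢ = 8.8×10⁻⁶×127×600 + 17.8×10⁻⁶×127×550 = 1.914 mm.
The walls prevent any net length change, so an axial force P (same in every segment) develops. Compatibility: P · Σ Lᵢ/(AᵢEᵢ) = δ_free.
Σ Lᵢ/(AᵢEᵢ) = 600/(1525×108×10³) + 550/(2075×107×10³) = 6.12×10⁻⁶ mm/N.
So P = 1.914 / 6.12×10⁻⁶ = 312.7 kN, compressive.
σ_{titanium alloy} = P / A = 312700 / 1525 = 205.1 MPa.

σ ≈ 205 MPa (compressive)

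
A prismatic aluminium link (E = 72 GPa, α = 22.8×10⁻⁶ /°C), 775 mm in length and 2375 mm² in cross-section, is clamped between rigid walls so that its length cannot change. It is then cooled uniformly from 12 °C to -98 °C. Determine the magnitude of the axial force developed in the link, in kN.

With zero net strain, σ = E·αΔT = 72 GPa × 22.8×10⁻⁶ × 110 = 180.6 MPa.
Axial force P = σA = 180.6 × 2375 = 428900 N = 428.9 kN, tensile.

P ≈ 429 kN (tensile)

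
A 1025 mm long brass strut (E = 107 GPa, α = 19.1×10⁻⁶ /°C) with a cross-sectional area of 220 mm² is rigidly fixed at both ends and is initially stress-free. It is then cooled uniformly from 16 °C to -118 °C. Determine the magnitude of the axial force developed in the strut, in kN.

P ≈ 60.2 kN (tensile)

The ends cannot move, so σ = EαΔT = 107×10³ × 19.1×10⁻⁶ × 134 = 273.9 MPa.
P = AEαΔT = 220 × 107×10³ × 19.1×10⁻⁶ × 134 = 60.25 kN (tensile).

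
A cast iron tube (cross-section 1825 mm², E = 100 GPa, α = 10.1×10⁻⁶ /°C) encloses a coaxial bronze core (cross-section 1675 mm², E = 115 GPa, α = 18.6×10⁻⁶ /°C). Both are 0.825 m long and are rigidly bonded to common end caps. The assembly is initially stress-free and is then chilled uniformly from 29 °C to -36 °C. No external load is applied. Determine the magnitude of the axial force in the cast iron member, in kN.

P ≈ 51.8 kN (compressive in the cast iron)

Both members must finish at the same length. With the larger α, the bronze tends to over-contract; the plates restrain it, putting the bronze in tension and the cast iron in compression. With no external load the two internal forces are equal and opposite, magnitude P.
Compatibility of the two members (thermal + elastic change equal): (α₁ − α₂)ΔT = P·[1/(A₁E₁) + 1/(A₂E₂)].
|α₁ − α₂|·ΔT = 8.5×10⁻⁶ × 65 = 0.0005525.
1/(A₁E₁) + 1/(A₂E₂) = 1/(1825×100×10³) + 1/(1675×115×10³) = 1.067×10⁻⁸ N⁻¹.
So P = 0.0005525 / 1.067×10⁻⁸ = 51.78 kN.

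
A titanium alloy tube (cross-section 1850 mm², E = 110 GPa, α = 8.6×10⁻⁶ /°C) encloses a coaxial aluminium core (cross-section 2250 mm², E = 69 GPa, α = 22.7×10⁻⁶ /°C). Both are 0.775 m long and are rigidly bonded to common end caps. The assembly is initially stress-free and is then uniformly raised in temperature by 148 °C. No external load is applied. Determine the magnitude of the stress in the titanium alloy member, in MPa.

Both members must finish at the same length. With the larger α, the aluminium tends to over-expand; the plates restrain it, putting the aluminium in compression and the titanium alloy in tension. With no external load the two internal forces are equal and opposite, magnitude P.
Compatibility of the two members (thermal + elastic change equal): (α₁ − α₂)ΔT = P·[1/(A₁E₁) + 1/(A₂E₂)].
|α₁ − α₂|·ΔT = 14.1×10⁻⁶ × 148 = 0.002087.
1/(A₁E₁) + 1/(A₂E₂) = 1/(1850×110×10³) + 1/(2250×69×10³) = 1.136×10⁻⁸ N⁻¹.
So P = 0.002087 / 1.136×10⁻⁸ = 183.8 kN.
σ_{titanium alloy} = P/A₁ = 183800/1850 = 99.34 MPa, tensile.

σ ≈ 99.3 MPa (tensile)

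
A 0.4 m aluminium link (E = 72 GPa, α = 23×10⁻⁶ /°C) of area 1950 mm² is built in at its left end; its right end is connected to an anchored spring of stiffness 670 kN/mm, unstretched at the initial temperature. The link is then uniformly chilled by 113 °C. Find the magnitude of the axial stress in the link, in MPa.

If the spring were absent the link would shorten by αΔT L = 23×10⁻⁶ × 113 × 400 = 1.04 mm.
Let P be the tensile force in the spring. The link extends elastically by PL/(AE) and the spring stretches by P/k; together these equal δ_free.
So P = δ_free / [L/(AE) + 1/k] = 1.04 / [ 400/(1950×72×10³) + 1/(670×10³) ].
P = 1.04 / 4.342×10⁻⁶ = 239500 N.
σ = P/A = 239500/1950 = 122.8 MPa.

σ ≈ 123 MPa (tensile)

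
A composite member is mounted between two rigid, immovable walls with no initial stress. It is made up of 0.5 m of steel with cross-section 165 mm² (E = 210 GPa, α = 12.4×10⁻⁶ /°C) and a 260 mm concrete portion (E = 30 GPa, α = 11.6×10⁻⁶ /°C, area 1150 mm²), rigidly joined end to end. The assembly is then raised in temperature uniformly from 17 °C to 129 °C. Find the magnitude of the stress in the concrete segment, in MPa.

With the walls removed the bar would change length by δ_free = Σ αᵢΔT Lᵢ = 12.4×10⁻⁶×112×500 + 11.6×10⁻⁶×112×260 = 1.032 mm.
The rigid supports impose zero overall length change; the single axial force P common to all segments must satisfy P Σ Lᵢ/(AᵢEᵢ) = δ_free.
The series flexibility is Σ Lᵢ/(AᵢEᵢ) = 500/(165×210×10³) + 260/(1150×30×10³) = 2.197×10⁻⁵ mm/N.
So P = 1.032 / 2.197×10⁻⁵ = 46.99 kN, compressive.
σ_{concrete} = P / A = 46990 / 1150 = 40.86 MPa.

σ ≈ 40.9 MPa (compressive)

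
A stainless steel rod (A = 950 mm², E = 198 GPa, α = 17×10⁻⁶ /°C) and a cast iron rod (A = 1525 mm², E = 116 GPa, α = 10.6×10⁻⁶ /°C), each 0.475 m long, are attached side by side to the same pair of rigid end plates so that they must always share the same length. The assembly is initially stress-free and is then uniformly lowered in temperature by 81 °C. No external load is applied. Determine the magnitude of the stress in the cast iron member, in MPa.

The stainless steel has the larger α, so on cooling it would change length more than the cast iron if both were free. The rigid plates force a common final length, so the stainless steel is put into tension and the cast iron into compression, with equal and opposite forces P (no external load).
Setting the final lengths equal and cancelling L: (α₁ − α₂)ΔT = P/(A₁E₁) + P/(A₂E₂).
|α₁ − α₂|·ΔT = 6.4×10⁻⁶ × 81 = 0.0005184.
1/(A₁E₁) + 1/(A₂E₂) = 1/(950×198×10³) + 1/(1525×116×10³) = 1.097×10⁻⁸ N⁻¹.
So P = 0.0005184 / 1.097×10⁻⁸ = 47.26 kN.
σ_{cast iron} = P/A₂ = 47260/1525 = 30.99 MPa, compressive.

σ ≈ 31 MPa (compressive)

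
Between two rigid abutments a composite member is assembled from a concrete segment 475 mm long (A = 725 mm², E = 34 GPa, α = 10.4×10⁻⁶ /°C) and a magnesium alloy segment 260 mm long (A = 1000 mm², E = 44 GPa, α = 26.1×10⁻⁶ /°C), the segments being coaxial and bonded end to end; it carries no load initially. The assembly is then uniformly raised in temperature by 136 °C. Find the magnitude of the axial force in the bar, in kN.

P ≈ 63.3 kN (compressive)

With the walls removed the bar would change length by δ_free = Σ αᵢΔT Lᵢ = 10.4×10⁻⁶×136×475 + 26.1×10⁻⁶×136×260 = 1.595 mm.
Since the ends are fixed, an axial force P builds up, equal in every segment, with P · Σ Lᵢ/(AᵢEᵢ) = δ_free.
The series flexibility is Σ Lᵢ/(AᵢEᵢ) = 475/(725×34×10³) + 260/(1000×44×10³) = 2.518×10⁻⁵ mm/N.
So P = 1.595 / 2.518×10⁻⁵ = 63.34 kN, compressive.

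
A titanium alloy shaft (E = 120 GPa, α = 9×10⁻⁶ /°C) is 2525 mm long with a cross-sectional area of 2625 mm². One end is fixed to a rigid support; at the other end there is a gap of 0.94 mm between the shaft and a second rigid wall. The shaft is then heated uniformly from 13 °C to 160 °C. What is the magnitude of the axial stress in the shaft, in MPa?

σ ≈ 114 MPa (compressive)

If the wall were absent the shaft would grow by αΔT L = 9×10⁻⁶ × 147 × 2525 = 3.341 mm.
The gap closes (δ_free > 0.94 mm) and the wall then resists a further 3.341 − 0.94 = 2.401 mm of expansion.
So σ = E(δ_free − g)/L = 120×10³ × 2.401/2525 = 114.1 MPa.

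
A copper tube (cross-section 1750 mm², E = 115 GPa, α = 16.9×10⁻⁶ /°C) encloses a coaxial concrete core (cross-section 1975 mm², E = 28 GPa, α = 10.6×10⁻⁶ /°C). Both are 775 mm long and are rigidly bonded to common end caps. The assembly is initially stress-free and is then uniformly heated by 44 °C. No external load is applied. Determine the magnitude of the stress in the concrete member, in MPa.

Equilibrium of a rigid end plate with no external load gives equal and opposite internal forces ±P in the two members. Since α_{copper} > α_{concrete}, heating drives the copper into compression and the concrete into tension.
Equating the net (thermal + elastic) strains gives |α₁ − α₂|·ΔT = P·[1/(A₁E₁) + 1/(A₂E₂)].
|α₁ − α₂|·ΔT = 6.3×10⁻⁶ × 44 = 0.0002772.
1/(A₁E₁) + 1/(A₂E₂) = 1/(1750×115×10³) + 1/(1975×28×10³) = 2.305×10⁻⁸ N⁻¹.
So P = 0.0002772 / 2.305×10⁻⁸ = 12.02 kN.
σ_{concrete} = P/A₂ = 12020/1975 = 6.089 MPa, tensile.

σ ≈ 6.09 MPa (tensile)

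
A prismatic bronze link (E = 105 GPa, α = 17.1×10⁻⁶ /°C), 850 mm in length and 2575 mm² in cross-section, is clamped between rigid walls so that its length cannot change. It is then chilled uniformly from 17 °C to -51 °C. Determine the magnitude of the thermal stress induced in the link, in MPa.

With length fixed, the mechanical strain must cancel the thermal strain αΔT = 17.1×10⁻⁶ × 68 = 1162.8×10⁻⁶.
The stress required to suppress this strain is σ = Eε = 105×10³ × 1162.8×10⁻⁶ = 122.1 MPa, tensile since the link is trying to contract.

σ ≈ 122 MPa (tensile)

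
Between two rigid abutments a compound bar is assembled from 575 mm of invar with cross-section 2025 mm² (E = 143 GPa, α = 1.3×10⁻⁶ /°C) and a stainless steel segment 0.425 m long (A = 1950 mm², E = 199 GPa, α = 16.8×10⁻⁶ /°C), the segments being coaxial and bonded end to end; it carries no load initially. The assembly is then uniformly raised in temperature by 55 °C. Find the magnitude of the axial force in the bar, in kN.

P ≈ 141 kN (compressive)

With the walls removed the bar would change length by δ_free = Σ αᵢΔT Lᵢ = 1.3×10⁻⁶×55×575 + 16.8×10⁻⁶×55×425 = 0.4338 mm.
The walls prevent any net length change, so an axial force P (same in every segment) develops. Compatibility: P · Σ Lᵢ/(AᵢEᵢ) = δ_free.
The series flexibility is Σ Lᵢ/(AᵢEᵢ) = 575/(2025×143×10³) + 425/(1950×199×10³) = 3.081×10⁻⁶ mm/N.
So P = 0.4338 / 3.081×10⁻⁶ = 140.8 kN, compressive.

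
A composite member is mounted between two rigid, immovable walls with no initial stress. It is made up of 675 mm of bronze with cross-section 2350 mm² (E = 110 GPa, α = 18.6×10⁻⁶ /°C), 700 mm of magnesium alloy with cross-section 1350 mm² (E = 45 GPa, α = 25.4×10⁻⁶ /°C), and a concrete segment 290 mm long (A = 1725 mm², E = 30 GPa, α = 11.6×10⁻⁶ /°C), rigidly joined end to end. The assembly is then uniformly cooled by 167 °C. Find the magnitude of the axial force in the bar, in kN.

Free thermal contraction of the whole bar: Σ αᵢΔT Lᵢ = 18.6×10⁻⁶×167×675 + 25.4×10⁻⁶×167×700 + 11.6×10⁻⁶×167×290 = 5.628 mm.
Since the ends are fixed, an axial force P builds up, equal in every segment, with P · Σ Lᵢ/(AᵢEᵢ) = δ_free.
The series flexibility is Σ Lᵢ/(AᵢEᵢ) = 675/(2350×110×10³) + 700/(1350×45×10³) + 290/(1725×30×10³) = 1.974×10⁻⁵ mm/N.
Hence P = δ_free / Σ(L/AE) = 5.628/1.974×10⁻⁵ = 285.1 kN (tensile).

P ≈ 285 kN (tensile)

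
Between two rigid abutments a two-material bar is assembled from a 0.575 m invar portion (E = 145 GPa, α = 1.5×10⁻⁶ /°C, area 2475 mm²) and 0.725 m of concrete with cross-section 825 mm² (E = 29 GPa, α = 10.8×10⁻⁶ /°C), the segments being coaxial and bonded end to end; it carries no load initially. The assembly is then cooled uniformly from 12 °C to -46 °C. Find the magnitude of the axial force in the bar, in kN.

Free thermal contraction of the whole bar: Σ αᵢΔT Lᵢ = 1.5×10⁻⁶×58×575 + 10.8×10⁻⁶×58×725 = 0.5042 mm.
The rigid supports impose zero overall length change; the single axial force P common to all segments must satisfy P Σ Lᵢ/(AᵢEᵢ) = δ_free.
The series flexibility is Σ Lᵢ/(AᵢEᵢ) = 575/(2475×145×10³) + 725/(825×29×10³) = 3.191×10⁻⁵ mm/N.
So P = 0.5042 / 3.191×10⁻⁵ = 15.8 kN, tensile.

P ≈ 15.8 kN (tensile)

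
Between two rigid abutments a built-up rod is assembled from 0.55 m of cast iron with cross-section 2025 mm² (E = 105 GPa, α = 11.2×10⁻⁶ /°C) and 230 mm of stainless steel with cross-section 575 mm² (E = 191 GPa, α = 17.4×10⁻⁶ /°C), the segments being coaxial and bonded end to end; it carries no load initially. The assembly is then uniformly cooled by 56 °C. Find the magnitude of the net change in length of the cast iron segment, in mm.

With the walls removed the bar would change length by δ_free = Σ αᵢΔT Lᵢ = 11.2×10⁻⁶×56×550 + 17.4×10⁻⁶×56×230 = 0.5691 mm.
The walls prevent any net length change, so an axial force P (same in every segment) develops. Compatibility: P · Σ Lᵢ/(AᵢEᵢ) = δ_free.
Σ Lᵢ/(AᵢEᵢ) = 550/(2025×105×10³) + 230/(575×191×10³) = 4.681×10⁻⁶ mm/N.
Hence P = δ_free / Σ(L/AE) = 0.5691/4.681×10⁻⁶ = 121.6 kN (tensile).
For the cast iron segment, free thermal change = 11.2×10⁻⁶×56×550 = 0.345 mm and elastic change from P = 121600×550/(2025×105×10³) = 0.3145 mm; these oppose, so the net change is 0.0305 mm (segment shortens).

|ΔL| ≈ 0.0305 mm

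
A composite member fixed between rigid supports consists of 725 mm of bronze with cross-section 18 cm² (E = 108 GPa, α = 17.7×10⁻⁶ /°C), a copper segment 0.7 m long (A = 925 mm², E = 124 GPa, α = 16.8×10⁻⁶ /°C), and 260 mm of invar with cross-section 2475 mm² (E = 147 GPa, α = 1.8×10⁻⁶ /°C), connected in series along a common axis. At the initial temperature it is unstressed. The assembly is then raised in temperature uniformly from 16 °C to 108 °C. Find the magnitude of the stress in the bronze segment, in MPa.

With the walls removed the bar would change length by δ_free = Σ αᵢΔT Lᵢ = 17.7×10⁻⁶×92×725 + 16.8×10⁻⁶×92×700 + 1.8×10⁻⁶×92×260 = 2.306 mm.
The walls prevent any net length change, so an axial force P (same in every segment) develops. Compatibility: P · Σ Lᵢ/(AᵢEᵢ) = δ_free.
The series flexibility is Σ Lᵢ/(AᵢEᵢ) = 725/(1800×108×10³) + 700/(925×124×10³) + 260/(2475×147×10³) = 1.055×10⁻⁵ mm/N.
P = 2.306 / 1.055×10⁻⁵ = 218600 N = 218.6 kN, compressive.
σ_{bronze} = P / A = 218600 / 1800 = 121.4 MPa.

σ ≈ 121 MPa (compressive)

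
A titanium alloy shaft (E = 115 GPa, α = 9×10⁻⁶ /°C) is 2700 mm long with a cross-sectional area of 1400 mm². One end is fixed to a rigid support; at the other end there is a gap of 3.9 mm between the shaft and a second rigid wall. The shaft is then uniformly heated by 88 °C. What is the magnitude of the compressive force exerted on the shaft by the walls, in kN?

P ≈ 0 kN

Unrestrained expansion: δ_free = αΔT L = 9×10⁻⁶ × 88 × 2700 = 2.138 mm.
This is smaller than the 3.9 mm clearance, so the shaft expands freely without reaching the stop — the stress is zero.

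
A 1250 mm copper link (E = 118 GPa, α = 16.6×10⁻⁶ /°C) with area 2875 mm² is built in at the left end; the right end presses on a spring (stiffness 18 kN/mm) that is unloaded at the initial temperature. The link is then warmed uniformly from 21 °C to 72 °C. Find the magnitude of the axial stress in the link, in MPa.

σ ≈ 6.21 MPa (compressive)

Free thermal expansion: δ_free = αΔT L = 16.6×10⁻⁶ × 51 × 1250 = 1.058 mm.
With a force P in the spring, the elastic change of the link is PL/(AE) and that of the spring is P/k; compatibility requires their sum to equal δ_free.
So P = δ_free / [L/(AE) + 1/k] = 1.058 / [ 1250/(2875×118×10³) + 1/(18×10³) ].
P = 1.058 / 5.924×10⁻⁵ = 17860 N.
σ = P/A = 17860/2875 = 6.213 MPa.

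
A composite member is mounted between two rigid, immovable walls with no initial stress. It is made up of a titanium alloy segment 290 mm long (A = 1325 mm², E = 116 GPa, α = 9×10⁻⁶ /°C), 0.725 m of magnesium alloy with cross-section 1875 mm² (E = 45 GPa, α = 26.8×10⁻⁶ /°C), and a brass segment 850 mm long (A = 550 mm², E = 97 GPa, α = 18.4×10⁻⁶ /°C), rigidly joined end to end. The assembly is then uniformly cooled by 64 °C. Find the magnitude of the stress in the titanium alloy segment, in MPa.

If the supports were absent, the total length change would be Σ αᵢΔT Lᵢ = 9×10⁻⁶×64×290 + 26.8×10⁻⁶×64×725 + 18.4×10⁻⁶×64×850 = 2.412 mm.
Since the ends are fixed, an axial force P builds up, equal in every segment, with P · Σ Lᵢ/(AᵢEᵢ) = δ_free.
The series flexibility is Σ Lᵢ/(AᵢEᵢ) = 290/(1325×116×10³) + 725/(1875×45×10³) + 850/(550×97×10³) = 2.641×10⁻⁵ mm/N.
P = 2.412 / 2.641×10⁻⁵ = 91300 N = 91.3 kN, tensile.
σ_{titanium alloy} = P / A = 91300 / 1325 = 68.91 MPa.

σ ≈ 68.9 MPa (tensile)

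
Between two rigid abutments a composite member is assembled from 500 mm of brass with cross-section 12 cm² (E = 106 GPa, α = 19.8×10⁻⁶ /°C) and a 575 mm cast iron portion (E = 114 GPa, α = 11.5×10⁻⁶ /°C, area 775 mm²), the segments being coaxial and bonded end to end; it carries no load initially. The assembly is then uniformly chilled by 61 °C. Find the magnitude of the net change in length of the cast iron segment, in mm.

With the walls removed the bar would change length by δ_free = Σ αᵢΔT Lᵢ = 19.8×10⁻⁶×61×500 + 11.5×10⁻⁶×61×575 = 1.007 mm.
The walls prevent any net length change, so an axial force P (same in every segment) develops. Compatibility: P · Σ Lᵢ/(AᵢEᵢ) = δ_free.
The series flexibility is Σ Lᵢ/(AᵢEᵢ) = 500/(1200×106×10³) + 575/(775×114×10³) = 1.044×10⁻⁵ mm/N.
P = 1.007 / 1.044×10⁻⁵ = 96490 N = 96.49 kN, tensile.
For the cast iron segment, free thermal change = 11.5×10⁻⁶×61×575 = 0.4034 mm and elastic change from P = 96490×575/(775×114×10³) = 0.628 mm; these oppose, so the net change is 0.225 mm (segment lengthens).

|ΔL| ≈ 0.225 mm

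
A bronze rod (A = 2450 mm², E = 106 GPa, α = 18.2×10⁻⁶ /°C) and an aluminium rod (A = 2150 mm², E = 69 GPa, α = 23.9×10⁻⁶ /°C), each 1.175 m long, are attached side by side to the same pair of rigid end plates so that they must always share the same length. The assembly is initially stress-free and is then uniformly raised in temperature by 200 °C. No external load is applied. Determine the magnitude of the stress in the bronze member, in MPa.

σ ≈ 43.9 MPa (tensile)

Equilibrium of a rigid end plate with no external load gives equal and opposite internal forces ±P in the two members. Since α_{aluminium} > α_{bronze}, heating drives the aluminium into compression and the bronze into tension.
Compatibility of the two members (thermal + elastic change equal): (α₁ − α₂)ΔT = P·[1/(A₁E₁) + 1/(A₂E₂)].
|α₁ − α₂|·ΔT = 5.7×10⁻⁶ × 200 = 0.00114.
1/(A₁E₁) + 1/(A₂E₂) = 1/(2450×106×10³) + 1/(2150×69×10³) = 1.059×10⁻⁸ N⁻¹.
P = 0.00114 / 1.059×10⁻⁸ = 107600 N = 107.6 kN.
σ_{bronze} = P/A₁ = 107600/2450 = 43.93 MPa, tensile.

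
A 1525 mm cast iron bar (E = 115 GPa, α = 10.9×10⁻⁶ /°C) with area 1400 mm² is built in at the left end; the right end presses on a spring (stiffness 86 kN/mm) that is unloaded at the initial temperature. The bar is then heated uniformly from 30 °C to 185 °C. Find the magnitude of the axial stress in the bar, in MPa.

If the spring were absent the bar would lengthen by αΔT L = 10.9×10⁻⁶ × 155 × 1525 = 2.576 mm.
With a force P in the spring, the elastic change of the bar is PL/(AE) and that of the spring is P/k; compatibility requires their sum to equal δ_free.
P [ L/(AE) + 1/k ] = δ_free → P [ 1525/(1400×115×10³) + 1/(86×10³) ] = 2.576.
P = 2.576 / 2.11×10⁻⁵ = 122100 N.
σ = P/A = 122100/1400 = 87.22 MPa.

σ ≈ 87.2 MPa (compressive)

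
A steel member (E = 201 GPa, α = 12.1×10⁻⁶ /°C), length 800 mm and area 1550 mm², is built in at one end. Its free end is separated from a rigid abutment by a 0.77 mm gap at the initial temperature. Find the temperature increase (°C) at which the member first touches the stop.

ΔT ≈ 79.5 °C

The gap closes when αΔT L = 0.77 mm, since the member is still unstressed at that instant.
ΔT = 0.77 / (12.1×10⁻⁶ × 800) = 79.55 °C.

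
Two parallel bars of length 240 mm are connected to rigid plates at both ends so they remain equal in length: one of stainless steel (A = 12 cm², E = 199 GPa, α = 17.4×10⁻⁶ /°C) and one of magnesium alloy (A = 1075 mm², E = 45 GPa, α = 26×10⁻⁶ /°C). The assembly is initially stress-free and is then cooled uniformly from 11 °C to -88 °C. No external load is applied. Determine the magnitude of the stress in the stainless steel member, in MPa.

The magnesium alloy has the larger α, so on cooling it would change length more than the stainless steel if both were free. The rigid plates force a common final length, so the magnesium alloy is put into tension and the stainless steel into compression, with equal and opposite forces P (no external load).
Setting the final lengths equal and cancelling L: (α₁ − α₂)ΔT = P/(A₁E₁) + P/(A₂E₂).
|α₁ − α₂|·ΔT = 8.6×10⁻⁶ × 99 = 0.0008514.
1/(A₁E₁) + 1/(A₂E₂) = 1/(1200×199×10³) + 1/(1075×45×10³) = 2.486×10⁻⁸ N⁻¹.
So P = 0.0008514 / 2.486×10⁻⁸ = 34.25 kN.
σ_{stainless steel} = P/A₁ = 34250/1200 = 28.54 MPa, compressive.

σ ≈ 28.5 MPa (compressive)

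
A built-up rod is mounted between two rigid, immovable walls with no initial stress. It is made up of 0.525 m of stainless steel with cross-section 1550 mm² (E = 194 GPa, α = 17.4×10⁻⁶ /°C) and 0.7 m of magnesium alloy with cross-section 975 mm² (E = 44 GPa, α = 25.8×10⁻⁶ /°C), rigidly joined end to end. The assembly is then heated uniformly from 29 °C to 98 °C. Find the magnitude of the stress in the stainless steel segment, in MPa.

Free thermal expansion of the whole bar: Σ αᵢΔT Lᵢ = 17.4×10⁻⁶×69×525 + 25.8×10⁻⁶×69×700 = 1.876 mm.
The rigid supports impose zero overall length change; the single axial force P common to all segments must satisfy P Σ Lᵢ/(AᵢEᵢ) = δ_free.
The series flexibility is Σ Lᵢ/(AᵢEᵢ) = 525/(1550×194×10³) + 700/(975×44×10³) = 1.806×10⁻⁵ mm/N.
So P = 1.876 / 1.806×10⁻⁵ = 103.9 kN, compressive.
σ_{stainless steel} = P / A = 103900 / 1550 = 67.02 MPa.

σ ≈ 67 MPa (compressive)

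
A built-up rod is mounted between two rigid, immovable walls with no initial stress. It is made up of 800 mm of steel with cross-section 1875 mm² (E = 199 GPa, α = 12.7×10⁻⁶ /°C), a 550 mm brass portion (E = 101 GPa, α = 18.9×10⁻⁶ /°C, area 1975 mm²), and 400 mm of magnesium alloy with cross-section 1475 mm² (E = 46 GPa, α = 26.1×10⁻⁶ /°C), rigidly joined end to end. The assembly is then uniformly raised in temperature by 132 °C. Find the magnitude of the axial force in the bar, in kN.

With the walls removed the bar would change length by δ_free = Σ αᵢΔT Lᵢ = 12.7×10⁻⁶×132×800 + 18.9×10⁻⁶×132×550 + 26.1×10⁻⁶×132×400 = 4.091 mm.
The walls prevent any net length change, so an axial force P (same in every segment) develops. Compatibility: P · Σ Lᵢ/(AᵢEᵢ) = δ_free.
The series flexibility is Σ Lᵢ/(AᵢEᵢ) = 800/(1875×199×10³) + 550/(1975×101×10³) + 400/(1475×46×10³) = 1.08×10⁻⁵ mm/N.
Hence P = δ_free / Σ(L/AE) = 4.091/1.08×10⁻⁵ = 378.9 kN (compressive).

P ≈ 379 kN (compressive)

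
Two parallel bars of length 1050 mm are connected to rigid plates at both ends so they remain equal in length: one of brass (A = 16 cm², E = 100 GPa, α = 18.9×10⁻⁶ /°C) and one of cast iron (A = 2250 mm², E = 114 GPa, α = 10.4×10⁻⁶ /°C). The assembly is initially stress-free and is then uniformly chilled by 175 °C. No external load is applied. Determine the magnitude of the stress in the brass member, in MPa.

σ ≈ 91.6 MPa (tensile)

The brass has the larger α, so on cooling it would change length more than the cast iron if both were free. The rigid plates force a common final length, so the brass is put into tension and the cast iron into compression, with equal and opposite forces P (no external load).
Equating the net (thermal + elastic) strains gives |α₁ − α₂|·ΔT = P·[1/(A₁E₁) + 1/(A₂E₂)].
|α₁ − α₂|·ΔT = 8.5×10⁻⁶ × 175 = 0.001487.
1/(A₁E₁) + 1/(A₂E₂) = 1/(1600×100×10³) + 1/(2250×114×10³) = 1.015×10⁻⁸ N⁻¹.
P = 0.001487 / 1.015×10⁻⁸ = 146600 N = 146.6 kN.
σ_{brass} = P/A₁ = 146600/1600 = 91.61 MPa, tensile.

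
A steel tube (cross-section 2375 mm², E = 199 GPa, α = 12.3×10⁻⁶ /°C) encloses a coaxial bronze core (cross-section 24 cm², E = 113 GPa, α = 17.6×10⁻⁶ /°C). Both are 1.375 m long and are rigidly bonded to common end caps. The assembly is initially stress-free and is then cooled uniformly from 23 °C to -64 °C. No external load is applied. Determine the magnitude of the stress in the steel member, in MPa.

σ ≈ 33.5 MPa (compressive)

Both members must finish at the same length. With the larger α, the bronze tends to over-contract; the plates restrain it, putting the bronze in tension and the steel in compression. With no external load the two internal forces are equal and opposite, magnitude P.
Equating the net (thermal + elastic) strains gives |α₁ − α₂|·ΔT = P·[1/(A₁E₁) + 1/(A₂E₂)].
|α₁ − α₂|·ΔT = 5.3×10⁻⁶ × 87 = 0.0004611.
1/(A₁E₁) + 1/(A₂E₂) = 1/(2375×199×10³) + 1/(2400×113×10³) = 5.803×10⁻⁹ N⁻¹.
P = 0.0004611 / 5.803×10⁻⁹ = 79460 N = 79.46 kN.
σ_{steel} = P/A₁ = 79460/2375 = 33.46 MPa, compressive.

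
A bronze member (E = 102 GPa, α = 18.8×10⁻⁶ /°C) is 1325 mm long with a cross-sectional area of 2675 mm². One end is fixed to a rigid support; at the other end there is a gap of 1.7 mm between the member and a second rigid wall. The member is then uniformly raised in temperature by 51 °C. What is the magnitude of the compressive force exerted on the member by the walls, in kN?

Unrestrained expansion: δ_free = αΔT L = 18.8×10⁻⁶ × 51 × 1325 = 1.27 mm.
Since δ_free = 1.27 mm is less than the 1.7 mm gap, the member never touches the wall. No axial force develops.

P ≈ 0 kN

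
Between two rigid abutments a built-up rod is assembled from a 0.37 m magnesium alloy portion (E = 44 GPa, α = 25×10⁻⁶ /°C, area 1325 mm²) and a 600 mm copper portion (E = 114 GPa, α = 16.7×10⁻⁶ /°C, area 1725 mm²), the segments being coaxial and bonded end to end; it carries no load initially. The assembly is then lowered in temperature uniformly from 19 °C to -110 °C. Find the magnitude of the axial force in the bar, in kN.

P ≈ 265 kN (tensile)

If the supports were absent, the total length change would be Σ αᵢΔT Lᵢ = 25×10⁻⁶×129×370 + 16.7×10⁻⁶×129×600 = 2.486 mm.
Since the ends are fixed, an axial force P builds up, equal in every segment, with P · Σ Lᵢ/(AᵢEᵢ) = δ_free.
The series flexibility is Σ Lᵢ/(AᵢEᵢ) = 370/(1325×44×10³) + 600/(1725×114×10³) = 9.398×10⁻⁶ mm/N.
So P = 2.486 / 9.398×10⁻⁶ = 264.5 kN, tensile.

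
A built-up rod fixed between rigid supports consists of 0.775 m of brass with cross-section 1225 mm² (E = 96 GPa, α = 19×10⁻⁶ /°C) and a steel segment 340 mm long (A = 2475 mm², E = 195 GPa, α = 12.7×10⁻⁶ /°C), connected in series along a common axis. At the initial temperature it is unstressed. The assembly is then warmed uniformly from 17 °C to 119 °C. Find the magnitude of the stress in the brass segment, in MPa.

If the supports were absent, the total length change would be Σ αᵢΔT Lᵢ = 19×10⁻⁶×102×775 + 12.7×10⁻⁶×102×340 = 1.942 mm.
The rigid supports impose zero overall length change; the single axial force P common to all segments must satisfy P Σ Lᵢ/(AᵢEᵢ) = δ_free.
Σ Lᵢ/(AᵢEᵢ) = 775/(1225×96×10³) + 340/(2475×195×10³) = 7.295×10⁻⁶ mm/N.
P = 1.942 / 7.295×10⁻⁶ = 266300 N = 266.3 kN, compressive.
σ_{brass} = P / A = 266300 / 1225 = 217.4 MPa.

σ ≈ 217 MPa (compressive)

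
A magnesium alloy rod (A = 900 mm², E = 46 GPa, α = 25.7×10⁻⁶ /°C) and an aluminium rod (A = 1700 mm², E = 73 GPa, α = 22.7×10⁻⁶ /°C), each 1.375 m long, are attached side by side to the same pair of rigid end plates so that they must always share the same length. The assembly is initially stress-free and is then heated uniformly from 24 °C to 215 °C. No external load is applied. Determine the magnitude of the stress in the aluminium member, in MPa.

σ ≈ 10.5 MPa (tensile)

Equilibrium of a rigid end plate with no external load gives equal and opposite internal forces ±P in the two members. Since α_{magnesium alloy} > α_{aluminium}, heating drives the magnesium alloy into compression and the aluminium into tension.
Equating the net (thermal + elastic) strains gives |α₁ − α₂|·ΔT = P·[1/(A₁E₁) + 1/(A₂E₂)].
|α₁ − α₂|·ΔT = 3×10⁻⁶ × 191 = 0.000573.
1/(A₁E₁) + 1/(A₂E₂) = 1/(900×46×10³) + 1/(1700×73×10³) = 3.221×10⁻⁸ N⁻¹.
P = 0.000573 / 3.221×10⁻⁸ = 17790 N = 17.79 kN.
σ_{aluminium} = P/A₂ = 17790/1700 = 10.46 MPa, tensile.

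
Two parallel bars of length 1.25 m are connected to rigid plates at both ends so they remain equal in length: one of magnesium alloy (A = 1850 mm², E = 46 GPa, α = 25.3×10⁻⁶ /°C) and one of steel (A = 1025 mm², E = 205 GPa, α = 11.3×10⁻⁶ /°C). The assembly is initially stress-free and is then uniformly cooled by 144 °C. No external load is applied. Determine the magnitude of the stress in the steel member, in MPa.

σ ≈ 119 MPa (compressive)

The magnesium alloy has the larger α, so on cooling it would change length more than the steel if both were free. The rigid plates force a common final length, so the magnesium alloy is put into tension and the steel into compression, with equal and opposite forces P (no external load).
Equating the net (thermal + elastic) strains gives |α₁ − α₂|·ΔT = P·[1/(A₁E₁) + 1/(A₂E₂)].
|α₁ − α₂|·ΔT = 14×10⁻⁶ × 144 = 0.002016.
1/(A₁E₁) + 1/(A₂E₂) = 1/(1850×46×10³) + 1/(1025×205×10³) = 1.651×10⁻⁸ N⁻¹.
P = 0.002016 / 1.651×10⁻⁸ = 122100 N = 122.1 kN.
σ_{steel} = P/A₂ = 122100/1025 = 119.1 MPa, compressive.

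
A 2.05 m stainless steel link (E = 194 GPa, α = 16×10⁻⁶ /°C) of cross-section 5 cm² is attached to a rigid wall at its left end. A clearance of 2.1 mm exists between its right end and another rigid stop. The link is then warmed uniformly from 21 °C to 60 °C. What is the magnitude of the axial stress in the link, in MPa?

Unrestrained expansion: δ_free = αΔT L = 16×10⁻⁶ × 39 × 2050 = 1.279 mm.
This is smaller than the 2.1 mm clearance, so the link expands freely without reaching the stop — the stress is zero.

σ ≈ 0 MPa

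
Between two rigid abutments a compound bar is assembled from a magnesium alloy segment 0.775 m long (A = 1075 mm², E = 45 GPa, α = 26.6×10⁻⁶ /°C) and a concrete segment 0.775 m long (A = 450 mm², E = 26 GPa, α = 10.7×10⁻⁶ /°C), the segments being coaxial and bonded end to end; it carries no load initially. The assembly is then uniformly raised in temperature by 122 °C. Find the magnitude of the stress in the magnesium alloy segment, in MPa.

If the supports were absent, the total length change would be Σ αᵢΔT Lᵢ = 26.6×10⁻⁶×122×775 + 10.7×10⁻⁶×122×775 = 3.527 mm.
The walls prevent any net length change, so an axial force P (same in every segment) develops. Compatibility: P · Σ Lᵢ/(AᵢEᵢ) = δ_free.
Σ Lᵢ/(AᵢEᵢ) = 775/(1075×45×10³) + 775/(450×26×10³) = 8.226×10⁻⁵ mm/N.
Hence P = δ_free / Σ(L/AE) = 3.527/8.226×10⁻⁵ = 42.87 kN (compressive).
σ_{magnesium alloy} = P / A = 42870 / 1075 = 39.88 MPa.

σ ≈ 39.9 MPa (compressive)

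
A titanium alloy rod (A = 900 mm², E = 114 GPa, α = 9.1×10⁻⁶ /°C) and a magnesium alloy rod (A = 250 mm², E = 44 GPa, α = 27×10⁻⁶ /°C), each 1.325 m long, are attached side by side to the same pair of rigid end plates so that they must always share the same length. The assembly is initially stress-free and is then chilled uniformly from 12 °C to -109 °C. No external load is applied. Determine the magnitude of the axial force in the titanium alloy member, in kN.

Equilibrium of a rigid end plate with no external load gives equal and opposite internal forces ±P in the two members. Since α_{magnesium alloy} > α_{titanium alloy}, cooling drives the magnesium alloy into tension and the titanium alloy into compression.
Compatibility of the two members (thermal + elastic change equal): (α₁ − α₂)ΔT = P·[1/(A₁E₁) + 1/(A₂E₂)].
|α₁ − α₂|·ΔT = 17.9×10⁻⁶ × 121 = 0.002166.
1/(A₁E₁) + 1/(A₂E₂) = 1/(900×114×10³) + 1/(250×44×10³) = 1.007×10⁻⁷ N⁻¹.
So P = 0.002166 / 1.007×10⁻⁷ = 21.52 kN.

P ≈ 21.5 kN (compressive in the titanium alloy)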